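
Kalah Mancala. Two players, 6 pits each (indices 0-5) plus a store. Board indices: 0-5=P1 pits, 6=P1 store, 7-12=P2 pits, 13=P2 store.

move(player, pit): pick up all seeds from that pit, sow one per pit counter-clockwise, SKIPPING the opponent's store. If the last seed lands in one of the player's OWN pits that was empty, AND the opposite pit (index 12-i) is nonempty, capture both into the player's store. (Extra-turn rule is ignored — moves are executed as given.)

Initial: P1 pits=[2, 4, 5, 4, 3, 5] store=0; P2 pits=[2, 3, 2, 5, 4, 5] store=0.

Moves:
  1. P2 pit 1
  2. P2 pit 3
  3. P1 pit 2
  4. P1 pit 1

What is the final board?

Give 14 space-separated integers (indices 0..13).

Answer: 3 0 1 6 5 7 2 3 1 3 0 6 6 1

Derivation:
Move 1: P2 pit1 -> P1=[2,4,5,4,3,5](0) P2=[2,0,3,6,5,5](0)
Move 2: P2 pit3 -> P1=[3,5,6,4,3,5](0) P2=[2,0,3,0,6,6](1)
Move 3: P1 pit2 -> P1=[3,5,0,5,4,6](1) P2=[3,1,3,0,6,6](1)
Move 4: P1 pit1 -> P1=[3,0,1,6,5,7](2) P2=[3,1,3,0,6,6](1)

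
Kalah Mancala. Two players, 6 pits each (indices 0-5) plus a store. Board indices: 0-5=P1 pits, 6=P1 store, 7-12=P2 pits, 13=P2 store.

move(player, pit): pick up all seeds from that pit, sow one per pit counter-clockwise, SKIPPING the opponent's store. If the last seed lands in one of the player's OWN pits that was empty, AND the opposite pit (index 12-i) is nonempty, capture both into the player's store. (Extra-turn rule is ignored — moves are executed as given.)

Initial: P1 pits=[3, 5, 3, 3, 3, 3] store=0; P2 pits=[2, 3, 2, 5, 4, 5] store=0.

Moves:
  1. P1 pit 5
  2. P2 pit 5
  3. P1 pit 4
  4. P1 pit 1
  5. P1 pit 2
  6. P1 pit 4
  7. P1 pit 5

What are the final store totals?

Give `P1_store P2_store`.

Answer: 6 1

Derivation:
Move 1: P1 pit5 -> P1=[3,5,3,3,3,0](1) P2=[3,4,2,5,4,5](0)
Move 2: P2 pit5 -> P1=[4,6,4,4,3,0](1) P2=[3,4,2,5,4,0](1)
Move 3: P1 pit4 -> P1=[4,6,4,4,0,1](2) P2=[4,4,2,5,4,0](1)
Move 4: P1 pit1 -> P1=[4,0,5,5,1,2](3) P2=[5,4,2,5,4,0](1)
Move 5: P1 pit2 -> P1=[4,0,0,6,2,3](4) P2=[6,4,2,5,4,0](1)
Move 6: P1 pit4 -> P1=[4,0,0,6,0,4](5) P2=[6,4,2,5,4,0](1)
Move 7: P1 pit5 -> P1=[4,0,0,6,0,0](6) P2=[7,5,3,5,4,0](1)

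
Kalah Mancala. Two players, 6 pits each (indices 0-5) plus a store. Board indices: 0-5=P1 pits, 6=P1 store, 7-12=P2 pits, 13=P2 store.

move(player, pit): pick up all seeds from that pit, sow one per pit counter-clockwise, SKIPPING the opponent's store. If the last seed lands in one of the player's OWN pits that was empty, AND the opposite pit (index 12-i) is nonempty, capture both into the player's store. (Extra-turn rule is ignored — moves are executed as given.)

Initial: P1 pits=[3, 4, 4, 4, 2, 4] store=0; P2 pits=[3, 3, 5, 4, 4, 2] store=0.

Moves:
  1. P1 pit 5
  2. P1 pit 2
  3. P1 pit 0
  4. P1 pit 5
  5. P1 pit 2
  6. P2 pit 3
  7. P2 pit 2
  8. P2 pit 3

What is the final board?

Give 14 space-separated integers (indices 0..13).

Move 1: P1 pit5 -> P1=[3,4,4,4,2,0](1) P2=[4,4,6,4,4,2](0)
Move 2: P1 pit2 -> P1=[3,4,0,5,3,1](2) P2=[4,4,6,4,4,2](0)
Move 3: P1 pit0 -> P1=[0,5,1,6,3,1](2) P2=[4,4,6,4,4,2](0)
Move 4: P1 pit5 -> P1=[0,5,1,6,3,0](3) P2=[4,4,6,4,4,2](0)
Move 5: P1 pit2 -> P1=[0,5,0,7,3,0](3) P2=[4,4,6,4,4,2](0)
Move 6: P2 pit3 -> P1=[1,5,0,7,3,0](3) P2=[4,4,6,0,5,3](1)
Move 7: P2 pit2 -> P1=[2,6,0,7,3,0](3) P2=[4,4,0,1,6,4](2)
Move 8: P2 pit3 -> P1=[2,6,0,7,3,0](3) P2=[4,4,0,0,7,4](2)

Answer: 2 6 0 7 3 0 3 4 4 0 0 7 4 2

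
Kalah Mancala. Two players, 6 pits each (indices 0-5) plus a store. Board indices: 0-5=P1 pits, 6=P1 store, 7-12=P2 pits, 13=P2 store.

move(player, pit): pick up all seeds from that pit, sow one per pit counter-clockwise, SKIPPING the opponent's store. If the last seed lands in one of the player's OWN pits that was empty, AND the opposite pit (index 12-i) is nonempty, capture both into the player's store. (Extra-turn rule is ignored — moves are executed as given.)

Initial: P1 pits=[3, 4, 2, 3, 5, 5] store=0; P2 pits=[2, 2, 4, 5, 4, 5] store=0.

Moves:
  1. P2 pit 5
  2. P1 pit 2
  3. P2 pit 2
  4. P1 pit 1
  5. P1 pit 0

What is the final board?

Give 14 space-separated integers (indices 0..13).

Answer: 0 1 2 7 8 7 1 2 2 0 6 5 1 2

Derivation:
Move 1: P2 pit5 -> P1=[4,5,3,4,5,5](0) P2=[2,2,4,5,4,0](1)
Move 2: P1 pit2 -> P1=[4,5,0,5,6,6](0) P2=[2,2,4,5,4,0](1)
Move 3: P2 pit2 -> P1=[4,5,0,5,6,6](0) P2=[2,2,0,6,5,1](2)
Move 4: P1 pit1 -> P1=[4,0,1,6,7,7](1) P2=[2,2,0,6,5,1](2)
Move 5: P1 pit0 -> P1=[0,1,2,7,8,7](1) P2=[2,2,0,6,5,1](2)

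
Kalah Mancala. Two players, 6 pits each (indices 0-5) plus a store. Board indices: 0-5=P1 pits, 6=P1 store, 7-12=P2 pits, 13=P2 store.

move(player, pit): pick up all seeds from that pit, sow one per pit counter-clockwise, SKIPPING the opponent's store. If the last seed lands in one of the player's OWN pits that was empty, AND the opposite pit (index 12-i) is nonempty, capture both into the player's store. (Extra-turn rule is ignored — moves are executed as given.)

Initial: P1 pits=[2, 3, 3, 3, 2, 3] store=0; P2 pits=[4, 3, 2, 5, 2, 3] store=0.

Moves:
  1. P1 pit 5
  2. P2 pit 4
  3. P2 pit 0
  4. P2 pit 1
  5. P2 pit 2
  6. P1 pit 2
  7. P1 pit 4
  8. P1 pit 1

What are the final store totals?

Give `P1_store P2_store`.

Move 1: P1 pit5 -> P1=[2,3,3,3,2,0](1) P2=[5,4,2,5,2,3](0)
Move 2: P2 pit4 -> P1=[2,3,3,3,2,0](1) P2=[5,4,2,5,0,4](1)
Move 3: P2 pit0 -> P1=[2,3,3,3,2,0](1) P2=[0,5,3,6,1,5](1)
Move 4: P2 pit1 -> P1=[2,3,3,3,2,0](1) P2=[0,0,4,7,2,6](2)
Move 5: P2 pit2 -> P1=[2,3,3,3,2,0](1) P2=[0,0,0,8,3,7](3)
Move 6: P1 pit2 -> P1=[2,3,0,4,3,1](1) P2=[0,0,0,8,3,7](3)
Move 7: P1 pit4 -> P1=[2,3,0,4,0,2](2) P2=[1,0,0,8,3,7](3)
Move 8: P1 pit1 -> P1=[2,0,1,5,1,2](2) P2=[1,0,0,8,3,7](3)

Answer: 2 3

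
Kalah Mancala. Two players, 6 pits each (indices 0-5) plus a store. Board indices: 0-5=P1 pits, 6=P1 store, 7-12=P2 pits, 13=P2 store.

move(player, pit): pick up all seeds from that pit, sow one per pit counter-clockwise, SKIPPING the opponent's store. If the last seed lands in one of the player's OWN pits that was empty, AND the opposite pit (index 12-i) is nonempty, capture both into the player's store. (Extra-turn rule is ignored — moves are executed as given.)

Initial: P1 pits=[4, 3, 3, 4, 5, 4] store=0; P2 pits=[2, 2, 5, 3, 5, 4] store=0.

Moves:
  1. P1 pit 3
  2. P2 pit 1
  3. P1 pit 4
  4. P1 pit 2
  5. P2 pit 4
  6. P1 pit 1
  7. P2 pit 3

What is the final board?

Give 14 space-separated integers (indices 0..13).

Answer: 6 1 2 2 2 8 2 4 1 7 0 1 6 2

Derivation:
Move 1: P1 pit3 -> P1=[4,3,3,0,6,5](1) P2=[3,2,5,3,5,4](0)
Move 2: P2 pit1 -> P1=[4,3,3,0,6,5](1) P2=[3,0,6,4,5,4](0)
Move 3: P1 pit4 -> P1=[4,3,3,0,0,6](2) P2=[4,1,7,5,5,4](0)
Move 4: P1 pit2 -> P1=[4,3,0,1,1,7](2) P2=[4,1,7,5,5,4](0)
Move 5: P2 pit4 -> P1=[5,4,1,1,1,7](2) P2=[4,1,7,5,0,5](1)
Move 6: P1 pit1 -> P1=[5,0,2,2,2,8](2) P2=[4,1,7,5,0,5](1)
Move 7: P2 pit3 -> P1=[6,1,2,2,2,8](2) P2=[4,1,7,0,1,6](2)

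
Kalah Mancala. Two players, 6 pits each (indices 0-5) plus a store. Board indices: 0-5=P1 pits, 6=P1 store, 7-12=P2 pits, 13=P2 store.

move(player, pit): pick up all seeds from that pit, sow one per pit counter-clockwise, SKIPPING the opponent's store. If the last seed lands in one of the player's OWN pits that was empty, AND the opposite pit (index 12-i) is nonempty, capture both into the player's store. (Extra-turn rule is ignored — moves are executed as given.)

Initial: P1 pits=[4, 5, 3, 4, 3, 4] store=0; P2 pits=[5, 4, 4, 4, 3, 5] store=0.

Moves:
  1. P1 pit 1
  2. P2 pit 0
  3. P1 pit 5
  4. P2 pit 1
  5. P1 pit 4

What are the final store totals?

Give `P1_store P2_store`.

Answer: 3 1

Derivation:
Move 1: P1 pit1 -> P1=[4,0,4,5,4,5](1) P2=[5,4,4,4,3,5](0)
Move 2: P2 pit0 -> P1=[4,0,4,5,4,5](1) P2=[0,5,5,5,4,6](0)
Move 3: P1 pit5 -> P1=[4,0,4,5,4,0](2) P2=[1,6,6,6,4,6](0)
Move 4: P2 pit1 -> P1=[5,0,4,5,4,0](2) P2=[1,0,7,7,5,7](1)
Move 5: P1 pit4 -> P1=[5,0,4,5,0,1](3) P2=[2,1,7,7,5,7](1)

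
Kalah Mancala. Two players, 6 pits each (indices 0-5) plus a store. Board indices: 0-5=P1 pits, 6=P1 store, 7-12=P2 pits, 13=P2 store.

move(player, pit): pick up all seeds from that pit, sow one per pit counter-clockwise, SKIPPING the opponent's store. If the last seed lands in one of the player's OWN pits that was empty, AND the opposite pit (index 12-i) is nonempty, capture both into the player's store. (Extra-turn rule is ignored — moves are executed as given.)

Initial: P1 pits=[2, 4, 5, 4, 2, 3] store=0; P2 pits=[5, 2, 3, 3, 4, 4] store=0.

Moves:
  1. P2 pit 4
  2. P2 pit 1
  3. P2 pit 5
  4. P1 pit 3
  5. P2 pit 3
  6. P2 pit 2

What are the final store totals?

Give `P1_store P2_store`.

Answer: 1 4

Derivation:
Move 1: P2 pit4 -> P1=[3,5,5,4,2,3](0) P2=[5,2,3,3,0,5](1)
Move 2: P2 pit1 -> P1=[3,5,5,4,2,3](0) P2=[5,0,4,4,0,5](1)
Move 3: P2 pit5 -> P1=[4,6,6,5,2,3](0) P2=[5,0,4,4,0,0](2)
Move 4: P1 pit3 -> P1=[4,6,6,0,3,4](1) P2=[6,1,4,4,0,0](2)
Move 5: P2 pit3 -> P1=[5,6,6,0,3,4](1) P2=[6,1,4,0,1,1](3)
Move 6: P2 pit2 -> P1=[5,6,6,0,3,4](1) P2=[6,1,0,1,2,2](4)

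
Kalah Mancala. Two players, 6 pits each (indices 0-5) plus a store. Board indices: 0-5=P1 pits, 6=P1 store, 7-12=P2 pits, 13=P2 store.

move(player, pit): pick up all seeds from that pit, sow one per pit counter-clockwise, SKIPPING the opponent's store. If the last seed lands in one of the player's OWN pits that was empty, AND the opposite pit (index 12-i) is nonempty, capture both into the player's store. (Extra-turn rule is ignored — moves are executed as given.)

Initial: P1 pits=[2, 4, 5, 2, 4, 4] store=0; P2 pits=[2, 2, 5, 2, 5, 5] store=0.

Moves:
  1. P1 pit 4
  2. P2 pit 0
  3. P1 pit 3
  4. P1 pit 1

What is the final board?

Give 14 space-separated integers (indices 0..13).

Move 1: P1 pit4 -> P1=[2,4,5,2,0,5](1) P2=[3,3,5,2,5,5](0)
Move 2: P2 pit0 -> P1=[2,4,5,2,0,5](1) P2=[0,4,6,3,5,5](0)
Move 3: P1 pit3 -> P1=[2,4,5,0,1,6](1) P2=[0,4,6,3,5,5](0)
Move 4: P1 pit1 -> P1=[2,0,6,1,2,7](1) P2=[0,4,6,3,5,5](0)

Answer: 2 0 6 1 2 7 1 0 4 6 3 5 5 0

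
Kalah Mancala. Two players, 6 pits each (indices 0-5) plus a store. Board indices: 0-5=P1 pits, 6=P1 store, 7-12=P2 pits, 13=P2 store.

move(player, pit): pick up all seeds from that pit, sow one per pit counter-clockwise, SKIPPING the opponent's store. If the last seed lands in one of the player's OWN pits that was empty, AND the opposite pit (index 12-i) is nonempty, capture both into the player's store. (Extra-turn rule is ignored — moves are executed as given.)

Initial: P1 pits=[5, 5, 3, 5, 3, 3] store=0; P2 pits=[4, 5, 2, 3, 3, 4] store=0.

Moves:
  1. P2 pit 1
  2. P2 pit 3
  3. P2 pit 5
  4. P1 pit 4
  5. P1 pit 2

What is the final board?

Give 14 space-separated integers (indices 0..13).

Move 1: P2 pit1 -> P1=[5,5,3,5,3,3](0) P2=[4,0,3,4,4,5](1)
Move 2: P2 pit3 -> P1=[6,5,3,5,3,3](0) P2=[4,0,3,0,5,6](2)
Move 3: P2 pit5 -> P1=[7,6,4,6,4,3](0) P2=[4,0,3,0,5,0](3)
Move 4: P1 pit4 -> P1=[7,6,4,6,0,4](1) P2=[5,1,3,0,5,0](3)
Move 5: P1 pit2 -> P1=[7,6,0,7,1,5](2) P2=[5,1,3,0,5,0](3)

Answer: 7 6 0 7 1 5 2 5 1 3 0 5 0 3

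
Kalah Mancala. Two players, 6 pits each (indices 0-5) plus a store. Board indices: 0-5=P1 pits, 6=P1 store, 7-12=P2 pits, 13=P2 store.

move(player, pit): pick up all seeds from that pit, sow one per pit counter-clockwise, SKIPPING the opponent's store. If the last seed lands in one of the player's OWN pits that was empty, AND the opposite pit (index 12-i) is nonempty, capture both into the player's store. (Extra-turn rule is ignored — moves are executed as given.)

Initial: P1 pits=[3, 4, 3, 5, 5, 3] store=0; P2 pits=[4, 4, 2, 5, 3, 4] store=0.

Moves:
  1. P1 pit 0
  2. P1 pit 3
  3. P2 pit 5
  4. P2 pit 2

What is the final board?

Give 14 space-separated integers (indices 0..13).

Move 1: P1 pit0 -> P1=[0,5,4,6,5,3](0) P2=[4,4,2,5,3,4](0)
Move 2: P1 pit3 -> P1=[0,5,4,0,6,4](1) P2=[5,5,3,5,3,4](0)
Move 3: P2 pit5 -> P1=[1,6,5,0,6,4](1) P2=[5,5,3,5,3,0](1)
Move 4: P2 pit2 -> P1=[0,6,5,0,6,4](1) P2=[5,5,0,6,4,0](3)

Answer: 0 6 5 0 6 4 1 5 5 0 6 4 0 3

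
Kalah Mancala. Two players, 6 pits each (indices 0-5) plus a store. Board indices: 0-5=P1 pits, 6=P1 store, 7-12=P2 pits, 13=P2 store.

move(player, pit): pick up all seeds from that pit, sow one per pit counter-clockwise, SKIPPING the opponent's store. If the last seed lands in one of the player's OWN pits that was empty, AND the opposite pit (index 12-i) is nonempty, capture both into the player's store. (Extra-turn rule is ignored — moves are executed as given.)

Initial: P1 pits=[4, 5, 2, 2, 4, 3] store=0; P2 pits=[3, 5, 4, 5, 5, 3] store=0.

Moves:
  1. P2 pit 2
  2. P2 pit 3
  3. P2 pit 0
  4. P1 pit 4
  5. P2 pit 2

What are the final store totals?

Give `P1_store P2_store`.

Move 1: P2 pit2 -> P1=[4,5,2,2,4,3](0) P2=[3,5,0,6,6,4](1)
Move 2: P2 pit3 -> P1=[5,6,3,2,4,3](0) P2=[3,5,0,0,7,5](2)
Move 3: P2 pit0 -> P1=[5,6,0,2,4,3](0) P2=[0,6,1,0,7,5](6)
Move 4: P1 pit4 -> P1=[5,6,0,2,0,4](1) P2=[1,7,1,0,7,5](6)
Move 5: P2 pit2 -> P1=[5,6,0,2,0,4](1) P2=[1,7,0,1,7,5](6)

Answer: 1 6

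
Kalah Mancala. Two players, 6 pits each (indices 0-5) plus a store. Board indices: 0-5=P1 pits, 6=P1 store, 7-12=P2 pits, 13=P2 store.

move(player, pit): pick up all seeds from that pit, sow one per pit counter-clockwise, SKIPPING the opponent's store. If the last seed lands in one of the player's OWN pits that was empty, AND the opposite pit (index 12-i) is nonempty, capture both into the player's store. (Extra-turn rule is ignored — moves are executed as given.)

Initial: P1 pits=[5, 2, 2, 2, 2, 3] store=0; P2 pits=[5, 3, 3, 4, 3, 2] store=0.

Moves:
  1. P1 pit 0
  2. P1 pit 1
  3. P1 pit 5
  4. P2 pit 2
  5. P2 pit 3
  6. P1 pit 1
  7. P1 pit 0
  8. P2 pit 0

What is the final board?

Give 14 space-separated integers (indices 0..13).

Move 1: P1 pit0 -> P1=[0,3,3,3,3,4](0) P2=[5,3,3,4,3,2](0)
Move 2: P1 pit1 -> P1=[0,0,4,4,4,4](0) P2=[5,3,3,4,3,2](0)
Move 3: P1 pit5 -> P1=[0,0,4,4,4,0](1) P2=[6,4,4,4,3,2](0)
Move 4: P2 pit2 -> P1=[0,0,4,4,4,0](1) P2=[6,4,0,5,4,3](1)
Move 5: P2 pit3 -> P1=[1,1,4,4,4,0](1) P2=[6,4,0,0,5,4](2)
Move 6: P1 pit1 -> P1=[1,0,5,4,4,0](1) P2=[6,4,0,0,5,4](2)
Move 7: P1 pit0 -> P1=[0,0,5,4,4,0](7) P2=[6,4,0,0,0,4](2)
Move 8: P2 pit0 -> P1=[0,0,5,4,4,0](7) P2=[0,5,1,1,1,5](3)

Answer: 0 0 5 4 4 0 7 0 5 1 1 1 5 3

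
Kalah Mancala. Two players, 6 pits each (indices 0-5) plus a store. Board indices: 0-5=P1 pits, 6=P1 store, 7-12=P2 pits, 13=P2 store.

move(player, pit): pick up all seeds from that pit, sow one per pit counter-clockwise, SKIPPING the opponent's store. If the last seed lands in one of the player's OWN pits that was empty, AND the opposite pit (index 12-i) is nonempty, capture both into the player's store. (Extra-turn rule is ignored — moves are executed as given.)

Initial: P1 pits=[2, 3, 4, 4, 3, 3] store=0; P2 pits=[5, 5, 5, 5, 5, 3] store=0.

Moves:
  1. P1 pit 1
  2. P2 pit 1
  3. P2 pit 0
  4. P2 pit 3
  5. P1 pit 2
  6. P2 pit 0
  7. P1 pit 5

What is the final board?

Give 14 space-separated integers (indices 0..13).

Move 1: P1 pit1 -> P1=[2,0,5,5,4,3](0) P2=[5,5,5,5,5,3](0)
Move 2: P2 pit1 -> P1=[2,0,5,5,4,3](0) P2=[5,0,6,6,6,4](1)
Move 3: P2 pit0 -> P1=[2,0,5,5,4,3](0) P2=[0,1,7,7,7,5](1)
Move 4: P2 pit3 -> P1=[3,1,6,6,4,3](0) P2=[0,1,7,0,8,6](2)
Move 5: P1 pit2 -> P1=[3,1,0,7,5,4](1) P2=[1,2,7,0,8,6](2)
Move 6: P2 pit0 -> P1=[3,1,0,7,5,4](1) P2=[0,3,7,0,8,6](2)
Move 7: P1 pit5 -> P1=[3,1,0,7,5,0](2) P2=[1,4,8,0,8,6](2)

Answer: 3 1 0 7 5 0 2 1 4 8 0 8 6 2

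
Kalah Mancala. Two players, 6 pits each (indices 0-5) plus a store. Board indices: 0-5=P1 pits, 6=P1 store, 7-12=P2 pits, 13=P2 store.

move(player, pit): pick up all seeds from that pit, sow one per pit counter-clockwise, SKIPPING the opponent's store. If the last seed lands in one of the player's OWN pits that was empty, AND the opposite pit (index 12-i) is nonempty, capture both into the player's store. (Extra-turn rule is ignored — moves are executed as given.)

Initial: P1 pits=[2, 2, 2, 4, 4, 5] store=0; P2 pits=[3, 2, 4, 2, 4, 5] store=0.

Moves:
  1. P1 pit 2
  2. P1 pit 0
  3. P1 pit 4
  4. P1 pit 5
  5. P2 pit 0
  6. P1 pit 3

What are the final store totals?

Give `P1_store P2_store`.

Answer: 6 0

Derivation:
Move 1: P1 pit2 -> P1=[2,2,0,5,5,5](0) P2=[3,2,4,2,4,5](0)
Move 2: P1 pit0 -> P1=[0,3,0,5,5,5](3) P2=[3,2,4,0,4,5](0)
Move 3: P1 pit4 -> P1=[0,3,0,5,0,6](4) P2=[4,3,5,0,4,5](0)
Move 4: P1 pit5 -> P1=[0,3,0,5,0,0](5) P2=[5,4,6,1,5,5](0)
Move 5: P2 pit0 -> P1=[0,3,0,5,0,0](5) P2=[0,5,7,2,6,6](0)
Move 6: P1 pit3 -> P1=[0,3,0,0,1,1](6) P2=[1,6,7,2,6,6](0)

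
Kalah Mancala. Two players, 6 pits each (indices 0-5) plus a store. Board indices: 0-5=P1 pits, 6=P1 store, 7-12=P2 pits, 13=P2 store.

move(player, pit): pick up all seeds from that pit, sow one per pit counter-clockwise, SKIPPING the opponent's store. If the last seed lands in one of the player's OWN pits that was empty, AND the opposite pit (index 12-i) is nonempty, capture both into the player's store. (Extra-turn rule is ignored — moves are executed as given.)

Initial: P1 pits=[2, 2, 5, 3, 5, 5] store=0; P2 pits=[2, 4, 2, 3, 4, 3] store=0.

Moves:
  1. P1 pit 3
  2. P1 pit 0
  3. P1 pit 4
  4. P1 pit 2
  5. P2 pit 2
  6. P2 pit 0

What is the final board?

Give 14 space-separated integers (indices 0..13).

Answer: 0 3 0 1 1 8 3 0 7 1 6 6 4 0

Derivation:
Move 1: P1 pit3 -> P1=[2,2,5,0,6,6](1) P2=[2,4,2,3,4,3](0)
Move 2: P1 pit0 -> P1=[0,3,6,0,6,6](1) P2=[2,4,2,3,4,3](0)
Move 3: P1 pit4 -> P1=[0,3,6,0,0,7](2) P2=[3,5,3,4,4,3](0)
Move 4: P1 pit2 -> P1=[0,3,0,1,1,8](3) P2=[4,6,3,4,4,3](0)
Move 5: P2 pit2 -> P1=[0,3,0,1,1,8](3) P2=[4,6,0,5,5,4](0)
Move 6: P2 pit0 -> P1=[0,3,0,1,1,8](3) P2=[0,7,1,6,6,4](0)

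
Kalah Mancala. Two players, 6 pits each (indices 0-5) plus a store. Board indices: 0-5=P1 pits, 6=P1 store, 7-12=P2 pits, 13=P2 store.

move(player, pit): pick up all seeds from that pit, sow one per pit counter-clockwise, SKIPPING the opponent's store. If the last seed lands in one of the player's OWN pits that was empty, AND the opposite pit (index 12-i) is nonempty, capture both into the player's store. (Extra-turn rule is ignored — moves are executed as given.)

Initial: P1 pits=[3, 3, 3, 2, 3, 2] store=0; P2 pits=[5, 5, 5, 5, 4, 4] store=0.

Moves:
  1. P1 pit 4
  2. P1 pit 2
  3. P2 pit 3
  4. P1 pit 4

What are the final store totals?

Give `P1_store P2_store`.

Answer: 1 1

Derivation:
Move 1: P1 pit4 -> P1=[3,3,3,2,0,3](1) P2=[6,5,5,5,4,4](0)
Move 2: P1 pit2 -> P1=[3,3,0,3,1,4](1) P2=[6,5,5,5,4,4](0)
Move 3: P2 pit3 -> P1=[4,4,0,3,1,4](1) P2=[6,5,5,0,5,5](1)
Move 4: P1 pit4 -> P1=[4,4,0,3,0,5](1) P2=[6,5,5,0,5,5](1)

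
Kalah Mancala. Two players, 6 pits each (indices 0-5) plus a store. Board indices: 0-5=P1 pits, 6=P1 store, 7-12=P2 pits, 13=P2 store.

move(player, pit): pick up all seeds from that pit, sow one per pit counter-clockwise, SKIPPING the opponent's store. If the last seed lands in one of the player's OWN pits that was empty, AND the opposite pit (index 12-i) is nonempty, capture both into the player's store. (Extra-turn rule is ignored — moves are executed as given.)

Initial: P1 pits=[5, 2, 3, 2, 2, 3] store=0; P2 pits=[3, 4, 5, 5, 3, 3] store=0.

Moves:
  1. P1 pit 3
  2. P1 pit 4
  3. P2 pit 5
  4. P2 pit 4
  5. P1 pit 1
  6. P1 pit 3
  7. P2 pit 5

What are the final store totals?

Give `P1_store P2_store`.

Move 1: P1 pit3 -> P1=[5,2,3,0,3,4](0) P2=[3,4,5,5,3,3](0)
Move 2: P1 pit4 -> P1=[5,2,3,0,0,5](1) P2=[4,4,5,5,3,3](0)
Move 3: P2 pit5 -> P1=[6,3,3,0,0,5](1) P2=[4,4,5,5,3,0](1)
Move 4: P2 pit4 -> P1=[7,3,3,0,0,5](1) P2=[4,4,5,5,0,1](2)
Move 5: P1 pit1 -> P1=[7,0,4,1,0,5](6) P2=[4,0,5,5,0,1](2)
Move 6: P1 pit3 -> P1=[7,0,4,0,1,5](6) P2=[4,0,5,5,0,1](2)
Move 7: P2 pit5 -> P1=[7,0,4,0,1,5](6) P2=[4,0,5,5,0,0](3)

Answer: 6 3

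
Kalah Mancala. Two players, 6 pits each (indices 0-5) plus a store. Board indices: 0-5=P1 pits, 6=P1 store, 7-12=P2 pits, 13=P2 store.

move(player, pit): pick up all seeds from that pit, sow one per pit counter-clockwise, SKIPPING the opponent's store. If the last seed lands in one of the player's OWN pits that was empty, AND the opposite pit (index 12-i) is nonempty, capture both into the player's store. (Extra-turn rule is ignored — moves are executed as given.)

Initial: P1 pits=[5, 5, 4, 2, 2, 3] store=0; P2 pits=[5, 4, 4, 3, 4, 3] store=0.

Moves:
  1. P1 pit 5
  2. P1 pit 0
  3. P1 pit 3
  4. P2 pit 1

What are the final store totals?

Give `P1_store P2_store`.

Move 1: P1 pit5 -> P1=[5,5,4,2,2,0](1) P2=[6,5,4,3,4,3](0)
Move 2: P1 pit0 -> P1=[0,6,5,3,3,0](8) P2=[0,5,4,3,4,3](0)
Move 3: P1 pit3 -> P1=[0,6,5,0,4,1](9) P2=[0,5,4,3,4,3](0)
Move 4: P2 pit1 -> P1=[0,6,5,0,4,1](9) P2=[0,0,5,4,5,4](1)

Answer: 9 1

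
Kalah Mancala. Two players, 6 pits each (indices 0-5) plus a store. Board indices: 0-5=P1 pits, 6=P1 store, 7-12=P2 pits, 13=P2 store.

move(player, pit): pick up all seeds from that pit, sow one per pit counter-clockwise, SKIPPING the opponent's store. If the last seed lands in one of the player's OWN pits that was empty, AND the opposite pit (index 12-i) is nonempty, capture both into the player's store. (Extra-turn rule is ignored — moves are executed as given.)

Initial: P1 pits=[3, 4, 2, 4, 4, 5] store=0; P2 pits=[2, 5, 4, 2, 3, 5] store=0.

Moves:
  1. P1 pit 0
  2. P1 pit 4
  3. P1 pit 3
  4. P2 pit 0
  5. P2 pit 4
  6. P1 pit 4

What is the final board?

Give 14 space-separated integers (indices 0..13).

Answer: 1 6 3 0 0 8 2 0 8 5 3 0 6 1

Derivation:
Move 1: P1 pit0 -> P1=[0,5,3,5,4,5](0) P2=[2,5,4,2,3,5](0)
Move 2: P1 pit4 -> P1=[0,5,3,5,0,6](1) P2=[3,6,4,2,3,5](0)
Move 3: P1 pit3 -> P1=[0,5,3,0,1,7](2) P2=[4,7,4,2,3,5](0)
Move 4: P2 pit0 -> P1=[0,5,3,0,1,7](2) P2=[0,8,5,3,4,5](0)
Move 5: P2 pit4 -> P1=[1,6,3,0,1,7](2) P2=[0,8,5,3,0,6](1)
Move 6: P1 pit4 -> P1=[1,6,3,0,0,8](2) P2=[0,8,5,3,0,6](1)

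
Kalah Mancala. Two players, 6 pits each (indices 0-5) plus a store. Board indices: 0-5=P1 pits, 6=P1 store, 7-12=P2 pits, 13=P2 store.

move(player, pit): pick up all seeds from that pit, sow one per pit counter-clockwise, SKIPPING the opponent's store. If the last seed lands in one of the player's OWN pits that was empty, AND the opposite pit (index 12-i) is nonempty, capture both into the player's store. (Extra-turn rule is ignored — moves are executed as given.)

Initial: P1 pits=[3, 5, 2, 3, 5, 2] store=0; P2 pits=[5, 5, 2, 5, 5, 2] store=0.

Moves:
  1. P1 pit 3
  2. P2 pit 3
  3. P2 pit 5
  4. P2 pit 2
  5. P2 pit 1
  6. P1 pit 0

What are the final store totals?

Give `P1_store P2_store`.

Move 1: P1 pit3 -> P1=[3,5,2,0,6,3](1) P2=[5,5,2,5,5,2](0)
Move 2: P2 pit3 -> P1=[4,6,2,0,6,3](1) P2=[5,5,2,0,6,3](1)
Move 3: P2 pit5 -> P1=[5,7,2,0,6,3](1) P2=[5,5,2,0,6,0](2)
Move 4: P2 pit2 -> P1=[5,7,2,0,6,3](1) P2=[5,5,0,1,7,0](2)
Move 5: P2 pit1 -> P1=[5,7,2,0,6,3](1) P2=[5,0,1,2,8,1](3)
Move 6: P1 pit0 -> P1=[0,8,3,1,7,4](1) P2=[5,0,1,2,8,1](3)

Answer: 1 3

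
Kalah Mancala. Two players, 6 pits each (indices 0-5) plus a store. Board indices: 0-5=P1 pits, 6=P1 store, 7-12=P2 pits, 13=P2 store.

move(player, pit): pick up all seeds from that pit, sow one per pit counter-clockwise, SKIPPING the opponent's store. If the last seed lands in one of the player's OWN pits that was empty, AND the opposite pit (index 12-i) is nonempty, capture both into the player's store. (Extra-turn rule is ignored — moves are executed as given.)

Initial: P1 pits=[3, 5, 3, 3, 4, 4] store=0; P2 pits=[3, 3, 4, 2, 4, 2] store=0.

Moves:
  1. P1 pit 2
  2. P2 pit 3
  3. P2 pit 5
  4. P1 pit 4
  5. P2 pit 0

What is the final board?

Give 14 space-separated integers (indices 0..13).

Move 1: P1 pit2 -> P1=[3,5,0,4,5,5](0) P2=[3,3,4,2,4,2](0)
Move 2: P2 pit3 -> P1=[3,5,0,4,5,5](0) P2=[3,3,4,0,5,3](0)
Move 3: P2 pit5 -> P1=[4,6,0,4,5,5](0) P2=[3,3,4,0,5,0](1)
Move 4: P1 pit4 -> P1=[4,6,0,4,0,6](1) P2=[4,4,5,0,5,0](1)
Move 5: P2 pit0 -> P1=[4,6,0,4,0,6](1) P2=[0,5,6,1,6,0](1)

Answer: 4 6 0 4 0 6 1 0 5 6 1 6 0 1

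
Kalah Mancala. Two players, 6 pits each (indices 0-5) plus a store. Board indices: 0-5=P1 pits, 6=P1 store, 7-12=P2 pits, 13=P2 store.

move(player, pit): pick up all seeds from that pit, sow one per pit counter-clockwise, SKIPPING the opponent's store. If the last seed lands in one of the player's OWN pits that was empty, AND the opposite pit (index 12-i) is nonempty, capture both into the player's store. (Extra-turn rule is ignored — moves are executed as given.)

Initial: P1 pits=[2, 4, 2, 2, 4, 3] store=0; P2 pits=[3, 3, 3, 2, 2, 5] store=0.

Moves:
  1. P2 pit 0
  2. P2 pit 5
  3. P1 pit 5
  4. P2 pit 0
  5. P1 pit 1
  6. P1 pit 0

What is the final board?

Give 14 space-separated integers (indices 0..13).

Answer: 0 1 5 5 5 1 2 0 6 4 3 2 0 1

Derivation:
Move 1: P2 pit0 -> P1=[2,4,2,2,4,3](0) P2=[0,4,4,3,2,5](0)
Move 2: P2 pit5 -> P1=[3,5,3,3,4,3](0) P2=[0,4,4,3,2,0](1)
Move 3: P1 pit5 -> P1=[3,5,3,3,4,0](1) P2=[1,5,4,3,2,0](1)
Move 4: P2 pit0 -> P1=[3,5,3,3,4,0](1) P2=[0,6,4,3,2,0](1)
Move 5: P1 pit1 -> P1=[3,0,4,4,5,1](2) P2=[0,6,4,3,2,0](1)
Move 6: P1 pit0 -> P1=[0,1,5,5,5,1](2) P2=[0,6,4,3,2,0](1)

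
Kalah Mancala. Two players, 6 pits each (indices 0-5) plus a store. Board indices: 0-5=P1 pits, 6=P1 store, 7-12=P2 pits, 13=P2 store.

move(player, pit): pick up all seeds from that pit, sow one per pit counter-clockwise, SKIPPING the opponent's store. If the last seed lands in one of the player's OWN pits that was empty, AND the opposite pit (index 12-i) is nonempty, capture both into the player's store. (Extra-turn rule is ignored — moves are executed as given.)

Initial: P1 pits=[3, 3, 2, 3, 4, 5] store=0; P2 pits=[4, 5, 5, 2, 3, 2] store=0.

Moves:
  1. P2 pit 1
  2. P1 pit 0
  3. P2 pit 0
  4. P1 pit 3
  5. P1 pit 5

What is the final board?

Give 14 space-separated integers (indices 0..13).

Move 1: P2 pit1 -> P1=[3,3,2,3,4,5](0) P2=[4,0,6,3,4,3](1)
Move 2: P1 pit0 -> P1=[0,4,3,4,4,5](0) P2=[4,0,6,3,4,3](1)
Move 3: P2 pit0 -> P1=[0,4,3,4,4,5](0) P2=[0,1,7,4,5,3](1)
Move 4: P1 pit3 -> P1=[0,4,3,0,5,6](1) P2=[1,1,7,4,5,3](1)
Move 5: P1 pit5 -> P1=[0,4,3,0,5,0](2) P2=[2,2,8,5,6,3](1)

Answer: 0 4 3 0 5 0 2 2 2 8 5 6 3 1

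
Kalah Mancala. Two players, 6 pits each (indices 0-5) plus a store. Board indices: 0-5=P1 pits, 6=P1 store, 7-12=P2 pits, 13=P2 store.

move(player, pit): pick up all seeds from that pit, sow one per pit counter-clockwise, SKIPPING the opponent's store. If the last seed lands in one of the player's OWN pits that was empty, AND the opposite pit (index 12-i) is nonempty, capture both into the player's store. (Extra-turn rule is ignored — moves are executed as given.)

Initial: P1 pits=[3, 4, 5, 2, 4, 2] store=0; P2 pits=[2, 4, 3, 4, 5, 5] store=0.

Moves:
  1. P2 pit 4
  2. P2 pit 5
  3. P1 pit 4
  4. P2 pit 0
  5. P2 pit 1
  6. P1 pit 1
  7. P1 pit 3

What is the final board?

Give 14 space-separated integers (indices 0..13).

Move 1: P2 pit4 -> P1=[4,5,6,2,4,2](0) P2=[2,4,3,4,0,6](1)
Move 2: P2 pit5 -> P1=[5,6,7,3,5,2](0) P2=[2,4,3,4,0,0](2)
Move 3: P1 pit4 -> P1=[5,6,7,3,0,3](1) P2=[3,5,4,4,0,0](2)
Move 4: P2 pit0 -> P1=[5,6,7,3,0,3](1) P2=[0,6,5,5,0,0](2)
Move 5: P2 pit1 -> P1=[6,6,7,3,0,3](1) P2=[0,0,6,6,1,1](3)
Move 6: P1 pit1 -> P1=[6,0,8,4,1,4](2) P2=[1,0,6,6,1,1](3)
Move 7: P1 pit3 -> P1=[6,0,8,0,2,5](3) P2=[2,0,6,6,1,1](3)

Answer: 6 0 8 0 2 5 3 2 0 6 6 1 1 3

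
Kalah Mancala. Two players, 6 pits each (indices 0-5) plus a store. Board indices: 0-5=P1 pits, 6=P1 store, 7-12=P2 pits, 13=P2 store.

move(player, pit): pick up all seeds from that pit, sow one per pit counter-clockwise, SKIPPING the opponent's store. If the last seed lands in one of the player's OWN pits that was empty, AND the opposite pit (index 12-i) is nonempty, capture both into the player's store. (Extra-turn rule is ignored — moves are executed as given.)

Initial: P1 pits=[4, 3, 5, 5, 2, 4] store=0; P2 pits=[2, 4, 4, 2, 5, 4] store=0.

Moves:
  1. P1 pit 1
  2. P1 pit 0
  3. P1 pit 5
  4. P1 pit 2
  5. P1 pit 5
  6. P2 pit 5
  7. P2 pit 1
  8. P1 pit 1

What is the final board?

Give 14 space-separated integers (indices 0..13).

Answer: 2 0 2 9 5 0 3 4 0 7 3 6 1 2

Derivation:
Move 1: P1 pit1 -> P1=[4,0,6,6,3,4](0) P2=[2,4,4,2,5,4](0)
Move 2: P1 pit0 -> P1=[0,1,7,7,4,4](0) P2=[2,4,4,2,5,4](0)
Move 3: P1 pit5 -> P1=[0,1,7,7,4,0](1) P2=[3,5,5,2,5,4](0)
Move 4: P1 pit2 -> P1=[0,1,0,8,5,1](2) P2=[4,6,6,2,5,4](0)
Move 5: P1 pit5 -> P1=[0,1,0,8,5,0](3) P2=[4,6,6,2,5,4](0)
Move 6: P2 pit5 -> P1=[1,2,1,8,5,0](3) P2=[4,6,6,2,5,0](1)
Move 7: P2 pit1 -> P1=[2,2,1,8,5,0](3) P2=[4,0,7,3,6,1](2)
Move 8: P1 pit1 -> P1=[2,0,2,9,5,0](3) P2=[4,0,7,3,6,1](2)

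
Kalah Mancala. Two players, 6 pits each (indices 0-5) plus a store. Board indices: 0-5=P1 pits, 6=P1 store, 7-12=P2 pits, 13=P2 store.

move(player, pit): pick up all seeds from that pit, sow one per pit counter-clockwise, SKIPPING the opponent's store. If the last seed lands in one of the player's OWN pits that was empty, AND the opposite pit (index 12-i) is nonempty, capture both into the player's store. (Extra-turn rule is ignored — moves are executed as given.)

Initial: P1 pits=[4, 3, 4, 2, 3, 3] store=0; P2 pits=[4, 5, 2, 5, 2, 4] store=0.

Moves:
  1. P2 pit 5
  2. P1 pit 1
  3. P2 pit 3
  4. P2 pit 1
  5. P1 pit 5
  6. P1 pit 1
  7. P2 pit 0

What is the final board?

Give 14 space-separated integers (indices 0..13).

Move 1: P2 pit5 -> P1=[5,4,5,2,3,3](0) P2=[4,5,2,5,2,0](1)
Move 2: P1 pit1 -> P1=[5,0,6,3,4,4](0) P2=[4,5,2,5,2,0](1)
Move 3: P2 pit3 -> P1=[6,1,6,3,4,4](0) P2=[4,5,2,0,3,1](2)
Move 4: P2 pit1 -> P1=[6,1,6,3,4,4](0) P2=[4,0,3,1,4,2](3)
Move 5: P1 pit5 -> P1=[6,1,6,3,4,0](1) P2=[5,1,4,1,4,2](3)
Move 6: P1 pit1 -> P1=[6,0,7,3,4,0](1) P2=[5,1,4,1,4,2](3)
Move 7: P2 pit0 -> P1=[6,0,7,3,4,0](1) P2=[0,2,5,2,5,3](3)

Answer: 6 0 7 3 4 0 1 0 2 5 2 5 3 3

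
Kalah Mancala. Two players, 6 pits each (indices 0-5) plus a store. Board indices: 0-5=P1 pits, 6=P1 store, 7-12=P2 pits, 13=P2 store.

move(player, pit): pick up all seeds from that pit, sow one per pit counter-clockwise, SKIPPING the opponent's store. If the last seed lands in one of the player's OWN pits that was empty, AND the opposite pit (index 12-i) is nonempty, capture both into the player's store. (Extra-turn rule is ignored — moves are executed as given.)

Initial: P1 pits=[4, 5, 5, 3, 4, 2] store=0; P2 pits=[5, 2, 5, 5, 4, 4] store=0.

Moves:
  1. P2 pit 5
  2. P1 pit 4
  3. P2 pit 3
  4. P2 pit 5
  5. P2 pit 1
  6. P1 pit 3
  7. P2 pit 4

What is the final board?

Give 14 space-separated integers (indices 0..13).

Move 1: P2 pit5 -> P1=[5,6,6,3,4,2](0) P2=[5,2,5,5,4,0](1)
Move 2: P1 pit4 -> P1=[5,6,6,3,0,3](1) P2=[6,3,5,5,4,0](1)
Move 3: P2 pit3 -> P1=[6,7,6,3,0,3](1) P2=[6,3,5,0,5,1](2)
Move 4: P2 pit5 -> P1=[6,7,6,3,0,3](1) P2=[6,3,5,0,5,0](3)
Move 5: P2 pit1 -> P1=[6,7,6,3,0,3](1) P2=[6,0,6,1,6,0](3)
Move 6: P1 pit3 -> P1=[6,7,6,0,1,4](2) P2=[6,0,6,1,6,0](3)
Move 7: P2 pit4 -> P1=[7,8,7,1,1,4](2) P2=[6,0,6,1,0,1](4)

Answer: 7 8 7 1 1 4 2 6 0 6 1 0 1 4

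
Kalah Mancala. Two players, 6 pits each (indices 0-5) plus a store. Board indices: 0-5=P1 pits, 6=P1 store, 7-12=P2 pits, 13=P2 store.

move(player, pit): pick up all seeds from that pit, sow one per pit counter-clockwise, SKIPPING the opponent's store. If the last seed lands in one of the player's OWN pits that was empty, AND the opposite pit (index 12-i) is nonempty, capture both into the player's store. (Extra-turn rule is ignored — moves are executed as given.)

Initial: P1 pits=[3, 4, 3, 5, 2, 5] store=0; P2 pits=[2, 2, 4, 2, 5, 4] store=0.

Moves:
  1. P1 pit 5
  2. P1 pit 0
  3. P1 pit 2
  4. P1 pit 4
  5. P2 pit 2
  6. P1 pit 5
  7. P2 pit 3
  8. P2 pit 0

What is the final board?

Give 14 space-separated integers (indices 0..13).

Answer: 2 5 0 7 0 0 4 0 4 1 1 8 7 2

Derivation:
Move 1: P1 pit5 -> P1=[3,4,3,5,2,0](1) P2=[3,3,5,3,5,4](0)
Move 2: P1 pit0 -> P1=[0,5,4,6,2,0](1) P2=[3,3,5,3,5,4](0)
Move 3: P1 pit2 -> P1=[0,5,0,7,3,1](2) P2=[3,3,5,3,5,4](0)
Move 4: P1 pit4 -> P1=[0,5,0,7,0,2](3) P2=[4,3,5,3,5,4](0)
Move 5: P2 pit2 -> P1=[1,5,0,7,0,2](3) P2=[4,3,0,4,6,5](1)
Move 6: P1 pit5 -> P1=[1,5,0,7,0,0](4) P2=[5,3,0,4,6,5](1)
Move 7: P2 pit3 -> P1=[2,5,0,7,0,0](4) P2=[5,3,0,0,7,6](2)
Move 8: P2 pit0 -> P1=[2,5,0,7,0,0](4) P2=[0,4,1,1,8,7](2)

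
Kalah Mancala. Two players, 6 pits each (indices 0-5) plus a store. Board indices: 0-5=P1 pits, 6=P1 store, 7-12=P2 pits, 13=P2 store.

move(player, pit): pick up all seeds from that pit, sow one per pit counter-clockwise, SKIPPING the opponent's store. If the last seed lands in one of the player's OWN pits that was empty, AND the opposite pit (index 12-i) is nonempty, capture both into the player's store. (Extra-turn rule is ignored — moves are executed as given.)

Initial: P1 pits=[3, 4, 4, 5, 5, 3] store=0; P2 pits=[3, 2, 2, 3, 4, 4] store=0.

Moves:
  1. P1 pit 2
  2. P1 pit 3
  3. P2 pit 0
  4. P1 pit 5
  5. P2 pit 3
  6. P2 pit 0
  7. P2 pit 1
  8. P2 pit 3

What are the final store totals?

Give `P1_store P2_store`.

Answer: 3 2

Derivation:
Move 1: P1 pit2 -> P1=[3,4,0,6,6,4](1) P2=[3,2,2,3,4,4](0)
Move 2: P1 pit3 -> P1=[3,4,0,0,7,5](2) P2=[4,3,3,3,4,4](0)
Move 3: P2 pit0 -> P1=[3,4,0,0,7,5](2) P2=[0,4,4,4,5,4](0)
Move 4: P1 pit5 -> P1=[3,4,0,0,7,0](3) P2=[1,5,5,5,5,4](0)
Move 5: P2 pit3 -> P1=[4,5,0,0,7,0](3) P2=[1,5,5,0,6,5](1)
Move 6: P2 pit0 -> P1=[4,5,0,0,7,0](3) P2=[0,6,5,0,6,5](1)
Move 7: P2 pit1 -> P1=[5,5,0,0,7,0](3) P2=[0,0,6,1,7,6](2)
Move 8: P2 pit3 -> P1=[5,5,0,0,7,0](3) P2=[0,0,6,0,8,6](2)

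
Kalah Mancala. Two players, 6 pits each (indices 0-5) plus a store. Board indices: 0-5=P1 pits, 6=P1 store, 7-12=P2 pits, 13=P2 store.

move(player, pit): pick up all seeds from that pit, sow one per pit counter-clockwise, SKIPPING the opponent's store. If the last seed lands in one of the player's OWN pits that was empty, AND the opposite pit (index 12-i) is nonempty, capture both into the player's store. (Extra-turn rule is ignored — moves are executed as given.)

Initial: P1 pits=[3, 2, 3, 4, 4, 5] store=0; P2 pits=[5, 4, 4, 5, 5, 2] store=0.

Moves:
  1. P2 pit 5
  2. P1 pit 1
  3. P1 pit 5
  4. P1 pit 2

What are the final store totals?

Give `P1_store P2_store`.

Answer: 2 1

Derivation:
Move 1: P2 pit5 -> P1=[4,2,3,4,4,5](0) P2=[5,4,4,5,5,0](1)
Move 2: P1 pit1 -> P1=[4,0,4,5,4,5](0) P2=[5,4,4,5,5,0](1)
Move 3: P1 pit5 -> P1=[4,0,4,5,4,0](1) P2=[6,5,5,6,5,0](1)
Move 4: P1 pit2 -> P1=[4,0,0,6,5,1](2) P2=[6,5,5,6,5,0](1)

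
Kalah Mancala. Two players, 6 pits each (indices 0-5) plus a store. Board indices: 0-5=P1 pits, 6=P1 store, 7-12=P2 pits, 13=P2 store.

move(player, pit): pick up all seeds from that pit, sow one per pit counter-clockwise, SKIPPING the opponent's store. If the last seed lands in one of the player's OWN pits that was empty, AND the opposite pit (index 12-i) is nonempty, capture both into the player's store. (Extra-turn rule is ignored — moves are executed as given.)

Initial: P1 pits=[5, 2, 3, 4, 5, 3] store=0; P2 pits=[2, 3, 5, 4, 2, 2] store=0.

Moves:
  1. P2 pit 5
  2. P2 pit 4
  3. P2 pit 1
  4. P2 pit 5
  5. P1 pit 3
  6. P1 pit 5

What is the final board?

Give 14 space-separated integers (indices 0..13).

Answer: 6 0 3 0 6 0 2 4 1 7 5 0 0 6

Derivation:
Move 1: P2 pit5 -> P1=[6,2,3,4,5,3](0) P2=[2,3,5,4,2,0](1)
Move 2: P2 pit4 -> P1=[6,2,3,4,5,3](0) P2=[2,3,5,4,0,1](2)
Move 3: P2 pit1 -> P1=[6,0,3,4,5,3](0) P2=[2,0,6,5,0,1](5)
Move 4: P2 pit5 -> P1=[6,0,3,4,5,3](0) P2=[2,0,6,5,0,0](6)
Move 5: P1 pit3 -> P1=[6,0,3,0,6,4](1) P2=[3,0,6,5,0,0](6)
Move 6: P1 pit5 -> P1=[6,0,3,0,6,0](2) P2=[4,1,7,5,0,0](6)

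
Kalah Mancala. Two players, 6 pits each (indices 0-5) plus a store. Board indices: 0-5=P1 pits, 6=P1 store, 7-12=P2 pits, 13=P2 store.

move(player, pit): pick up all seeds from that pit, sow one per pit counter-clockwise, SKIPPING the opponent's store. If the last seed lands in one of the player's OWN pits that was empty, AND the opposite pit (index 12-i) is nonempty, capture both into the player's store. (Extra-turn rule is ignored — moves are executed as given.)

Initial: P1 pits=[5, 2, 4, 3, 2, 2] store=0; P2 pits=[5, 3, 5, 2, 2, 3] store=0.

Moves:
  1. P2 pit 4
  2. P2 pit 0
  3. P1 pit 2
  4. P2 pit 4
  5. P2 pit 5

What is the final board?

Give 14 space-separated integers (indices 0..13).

Move 1: P2 pit4 -> P1=[5,2,4,3,2,2](0) P2=[5,3,5,2,0,4](1)
Move 2: P2 pit0 -> P1=[5,2,4,3,2,2](0) P2=[0,4,6,3,1,5](1)
Move 3: P1 pit2 -> P1=[5,2,0,4,3,3](1) P2=[0,4,6,3,1,5](1)
Move 4: P2 pit4 -> P1=[5,2,0,4,3,3](1) P2=[0,4,6,3,0,6](1)
Move 5: P2 pit5 -> P1=[6,3,1,5,4,3](1) P2=[0,4,6,3,0,0](2)

Answer: 6 3 1 5 4 3 1 0 4 6 3 0 0 2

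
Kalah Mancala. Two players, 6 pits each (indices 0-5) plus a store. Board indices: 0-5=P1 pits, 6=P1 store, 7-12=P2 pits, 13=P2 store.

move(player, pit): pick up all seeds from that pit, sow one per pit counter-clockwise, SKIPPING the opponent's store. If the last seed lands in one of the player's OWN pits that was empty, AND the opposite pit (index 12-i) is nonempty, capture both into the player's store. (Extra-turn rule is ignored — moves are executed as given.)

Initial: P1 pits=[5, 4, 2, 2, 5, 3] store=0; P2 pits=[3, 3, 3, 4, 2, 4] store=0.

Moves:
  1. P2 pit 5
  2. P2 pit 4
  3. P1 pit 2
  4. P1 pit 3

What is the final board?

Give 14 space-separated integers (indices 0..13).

Answer: 6 5 0 0 7 5 1 3 3 3 4 0 1 2

Derivation:
Move 1: P2 pit5 -> P1=[6,5,3,2,5,3](0) P2=[3,3,3,4,2,0](1)
Move 2: P2 pit4 -> P1=[6,5,3,2,5,3](0) P2=[3,3,3,4,0,1](2)
Move 3: P1 pit2 -> P1=[6,5,0,3,6,4](0) P2=[3,3,3,4,0,1](2)
Move 4: P1 pit3 -> P1=[6,5,0,0,7,5](1) P2=[3,3,3,4,0,1](2)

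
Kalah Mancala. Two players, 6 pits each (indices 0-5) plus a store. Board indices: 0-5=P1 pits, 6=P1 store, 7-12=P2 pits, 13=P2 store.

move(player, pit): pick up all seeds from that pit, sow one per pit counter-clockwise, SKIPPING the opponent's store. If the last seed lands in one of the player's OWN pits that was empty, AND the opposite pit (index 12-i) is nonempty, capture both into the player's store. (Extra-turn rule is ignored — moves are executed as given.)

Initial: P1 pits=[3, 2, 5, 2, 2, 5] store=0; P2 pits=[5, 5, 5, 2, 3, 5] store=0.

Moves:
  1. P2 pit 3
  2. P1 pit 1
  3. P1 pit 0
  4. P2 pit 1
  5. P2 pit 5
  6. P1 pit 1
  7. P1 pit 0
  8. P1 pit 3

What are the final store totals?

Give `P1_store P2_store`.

Move 1: P2 pit3 -> P1=[3,2,5,2,2,5](0) P2=[5,5,5,0,4,6](0)
Move 2: P1 pit1 -> P1=[3,0,6,3,2,5](0) P2=[5,5,5,0,4,6](0)
Move 3: P1 pit0 -> P1=[0,1,7,4,2,5](0) P2=[5,5,5,0,4,6](0)
Move 4: P2 pit1 -> P1=[0,1,7,4,2,5](0) P2=[5,0,6,1,5,7](1)
Move 5: P2 pit5 -> P1=[1,2,8,5,3,6](0) P2=[5,0,6,1,5,0](2)
Move 6: P1 pit1 -> P1=[1,0,9,6,3,6](0) P2=[5,0,6,1,5,0](2)
Move 7: P1 pit0 -> P1=[0,0,9,6,3,6](6) P2=[5,0,6,1,0,0](2)
Move 8: P1 pit3 -> P1=[0,0,9,0,4,7](7) P2=[6,1,7,1,0,0](2)

Answer: 7 2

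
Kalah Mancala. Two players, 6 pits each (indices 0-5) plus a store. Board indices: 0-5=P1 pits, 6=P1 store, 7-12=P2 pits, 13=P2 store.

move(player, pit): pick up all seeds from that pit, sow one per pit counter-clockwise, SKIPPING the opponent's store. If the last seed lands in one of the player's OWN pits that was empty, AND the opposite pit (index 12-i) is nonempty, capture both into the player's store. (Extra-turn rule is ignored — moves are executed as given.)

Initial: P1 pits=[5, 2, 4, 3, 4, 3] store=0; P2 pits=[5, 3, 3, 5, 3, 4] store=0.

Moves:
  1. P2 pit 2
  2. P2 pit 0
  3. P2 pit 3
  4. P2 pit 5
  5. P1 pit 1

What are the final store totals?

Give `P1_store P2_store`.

Move 1: P2 pit2 -> P1=[5,2,4,3,4,3](0) P2=[5,3,0,6,4,5](0)
Move 2: P2 pit0 -> P1=[5,2,4,3,4,3](0) P2=[0,4,1,7,5,6](0)
Move 3: P2 pit3 -> P1=[6,3,5,4,4,3](0) P2=[0,4,1,0,6,7](1)
Move 4: P2 pit5 -> P1=[7,4,6,5,5,4](0) P2=[0,4,1,0,6,0](2)
Move 5: P1 pit1 -> P1=[7,0,7,6,6,5](0) P2=[0,4,1,0,6,0](2)

Answer: 0 2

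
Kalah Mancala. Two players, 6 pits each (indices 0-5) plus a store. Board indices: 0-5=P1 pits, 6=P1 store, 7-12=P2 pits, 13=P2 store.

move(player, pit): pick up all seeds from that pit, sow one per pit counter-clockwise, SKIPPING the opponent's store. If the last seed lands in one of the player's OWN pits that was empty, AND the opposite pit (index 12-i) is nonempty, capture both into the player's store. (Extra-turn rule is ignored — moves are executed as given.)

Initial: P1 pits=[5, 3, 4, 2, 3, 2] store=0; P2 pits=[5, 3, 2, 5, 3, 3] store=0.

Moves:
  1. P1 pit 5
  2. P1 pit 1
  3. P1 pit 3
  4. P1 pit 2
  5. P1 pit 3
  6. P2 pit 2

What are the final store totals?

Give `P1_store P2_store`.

Answer: 3 0

Derivation:
Move 1: P1 pit5 -> P1=[5,3,4,2,3,0](1) P2=[6,3,2,5,3,3](0)
Move 2: P1 pit1 -> P1=[5,0,5,3,4,0](1) P2=[6,3,2,5,3,3](0)
Move 3: P1 pit3 -> P1=[5,0,5,0,5,1](2) P2=[6,3,2,5,3,3](0)
Move 4: P1 pit2 -> P1=[5,0,0,1,6,2](3) P2=[7,3,2,5,3,3](0)
Move 5: P1 pit3 -> P1=[5,0,0,0,7,2](3) P2=[7,3,2,5,3,3](0)
Move 6: P2 pit2 -> P1=[5,0,0,0,7,2](3) P2=[7,3,0,6,4,3](0)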